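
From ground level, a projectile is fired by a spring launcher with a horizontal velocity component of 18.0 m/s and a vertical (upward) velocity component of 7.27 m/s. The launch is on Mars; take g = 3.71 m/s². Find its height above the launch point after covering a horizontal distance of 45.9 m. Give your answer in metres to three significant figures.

x = vₓ t ⇒ t = 45.9/18.00 = 2.550 s.
Height: y = v_y0 t − ½ g t² = 7.270 × 2.550 − 1.855 × 2.550² = 18.54 − 12.06 = 6.476 m.

6.48 m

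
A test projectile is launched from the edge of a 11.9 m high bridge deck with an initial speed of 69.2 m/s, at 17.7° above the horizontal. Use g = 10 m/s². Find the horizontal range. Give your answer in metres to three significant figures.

311 m

vₓ = 69.20 cos 17.7° = 65.92 m/s; v_y0 = 69.20 sin 17.7° = 21.04 m/s.
With up positive and y = 0 at the ground: y(t) = 11.9 + (21.04) t − 5.000 t². Setting y = 0 and taking the positive root: t = [21.04 + √(21.04² + 2·10.0·11.9)] / 10.0 = (21.04 + 26.09) / 10.0 = 4.713 s.
Horizontal distance: R = vₓ t = 65.92 × 4.713 = 310.7 m.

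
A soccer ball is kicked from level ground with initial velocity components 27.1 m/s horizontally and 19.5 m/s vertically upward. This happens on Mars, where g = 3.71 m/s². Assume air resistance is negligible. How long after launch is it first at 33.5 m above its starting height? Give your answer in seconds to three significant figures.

Height y(t) = 19.50 t − 1.855 t² = 33.5 gives 1.855 t² − 19.50 t + 33.5 = 0.
t = [19.50 ± √(19.50² − 2·3.71·33.5)] / 3.71 = (19.50 ± 11.48) / 3.71, so t = 2.163 s or t = 8.349 s.
The first (ascending) time is 2.163 s.

2.16 s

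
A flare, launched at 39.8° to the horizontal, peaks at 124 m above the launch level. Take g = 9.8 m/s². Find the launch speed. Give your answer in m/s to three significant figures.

At the peak v_y = 0, so v_y0 = √(2gH) = √(2 × 9.80 × 124) = 49.30 m/s.
v_y0 = v₀ sin θ ⇒ v₀ = 49.30 / sin 39.8° = 77.02 m/s.

77.0 m/s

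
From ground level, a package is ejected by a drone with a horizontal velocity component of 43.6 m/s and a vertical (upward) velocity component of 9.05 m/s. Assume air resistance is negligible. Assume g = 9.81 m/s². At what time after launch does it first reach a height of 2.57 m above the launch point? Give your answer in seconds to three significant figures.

0.351 s

Height y(t) = 9.050 t − 4.905 t² = 2.57 gives 4.905 t² − 9.050 t + 2.57 = 0.
t = [9.050 ± √(9.050² − 2·9.81·2.57)] / 9.81 = (9.050 ± 5.611) / 9.81, so t = 0.3506 s or t = 1.494 s.
The first (ascending) time is 0.3506 s.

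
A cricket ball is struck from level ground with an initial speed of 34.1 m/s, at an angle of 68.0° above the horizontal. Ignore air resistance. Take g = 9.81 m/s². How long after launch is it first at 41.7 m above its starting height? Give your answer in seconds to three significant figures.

1.85 s

Resolve: vₓ = 34.10 cos 68.0° = 12.77 m/s and v_y0 = 34.10 sin 68.0° = 31.62 m/s.
Require v_y0 t − ½ g t² = 41.7, i.e. 4.905 t² − 31.62 t + 41.7 = 0.
t = [31.62 ± √(31.62² − 2·9.81·41.7)] / 9.81 = (31.62 ± 13.47) / 9.81, so t = 1.850 s or t = 4.596 s.
The first (ascending) time is 1.850 s.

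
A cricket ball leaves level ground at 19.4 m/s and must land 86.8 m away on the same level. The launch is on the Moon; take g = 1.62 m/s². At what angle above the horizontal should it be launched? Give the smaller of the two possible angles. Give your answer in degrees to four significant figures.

10.97°

From R = (v₀²/g) sin 2θ: sin 2θ = 1.62 × 86.8 / 376.36 = 0.3736.
2θ = 21.94° or 180° − 21.94° = 158.1°, so θ = 10.97° or 79.03°.
The smaller angle is 10.97°.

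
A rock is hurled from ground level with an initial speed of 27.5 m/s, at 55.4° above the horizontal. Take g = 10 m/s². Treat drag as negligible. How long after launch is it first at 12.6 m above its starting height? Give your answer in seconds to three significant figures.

Horizontal component vₓ = 27.50 cos 55.4° = 15.62 m/s; vertical v_y0 = 27.50 sin 55.4° = 22.64 m/s.
Height y(t) = 22.64 t − 5.000 t² = 12.6 gives 5.000 t² − 22.64 t + 12.6 = 0.
t = [22.64 ± √(22.64² − 2·10.0·12.6)] / 10.0 = (22.64 ± 16.14) / 10.0, so t = 0.6499 s or t = 3.877 s.
The first (ascending) time is 0.6499 s.

0.650 s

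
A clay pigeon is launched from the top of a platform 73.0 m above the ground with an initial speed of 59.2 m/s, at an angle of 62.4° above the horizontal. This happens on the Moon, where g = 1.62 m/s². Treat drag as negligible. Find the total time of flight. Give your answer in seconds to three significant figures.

66.1 s

Resolve: vₓ = 59.20 cos 62.4° = 27.43 m/s and v_y0 = 59.20 sin 62.4° = 52.46 m/s.
The projectile lands when y = 73.0 + (52.46) t − ½·1.62·t² = 0. Positive root: t = (52.46 + √(52.46² + 2·1.62·73.0)) / 1.62 = (52.46 + 54.67) / 1.62 = 66.13 s.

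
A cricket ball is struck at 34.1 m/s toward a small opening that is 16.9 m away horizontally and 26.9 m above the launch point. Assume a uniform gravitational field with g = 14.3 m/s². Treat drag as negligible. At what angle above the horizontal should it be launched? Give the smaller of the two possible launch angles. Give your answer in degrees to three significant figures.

Trajectory: y = x tanθ − g x² (1 + tan²θ)/(2v₀²). With x = 16.9, y = 26.9, v₀ = 34.1, g = 14.3:
1.756 tan²θ − 16.9 tanθ + (28.66) = 0.
tanθ = [16.9 ± √(16.9² − 4 × 1.756 × (28.66))] / (2 × 1.756) = (16.9 ± 9.182) / 3.512, giving tanθ = 2.197 or 7.426.
θ = 65.53° or 82.33°; the smaller is 65.53°.

65.5°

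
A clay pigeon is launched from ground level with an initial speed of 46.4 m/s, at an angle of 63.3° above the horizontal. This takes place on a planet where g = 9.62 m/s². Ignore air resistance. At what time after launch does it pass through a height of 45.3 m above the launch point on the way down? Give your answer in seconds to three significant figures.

7.33 s

Horizontal component vₓ = 46.40 cos 63.3° = 20.85 m/s; vertical v_y0 = 46.40 sin 63.3° = 41.45 m/s.
Height y(t) = 41.45 t − 4.810 t² = 45.3 gives 4.810 t² − 41.45 t + 45.3 = 0.
t = [41.45 ± √(41.45² − 2·9.62·45.3)] / 9.62 = (41.45 ± 29.10) / 9.62, so t = 1.284 s or t = 7.334 s.
The descending-branch root is 7.334 s.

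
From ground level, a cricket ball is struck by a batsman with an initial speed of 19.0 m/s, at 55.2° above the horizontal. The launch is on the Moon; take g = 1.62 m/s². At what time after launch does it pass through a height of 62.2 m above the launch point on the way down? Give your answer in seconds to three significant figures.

Resolve: vₓ = 19.00 cos 55.2° = 10.84 m/s and v_y0 = 19.00 sin 55.2° = 15.60 m/s.
Require v_y0 t − ½ g t² = 62.2, i.e. 0.8100 t² − 15.60 t + 62.2 = 0.
t = [15.60 ± √(15.60² − 2·1.62·62.2)] / 1.62 = (15.60 ± 6.472) / 1.62, so t = 5.636 s or t = 13.63 s.
The descending-branch root is 13.63 s.

13.6 s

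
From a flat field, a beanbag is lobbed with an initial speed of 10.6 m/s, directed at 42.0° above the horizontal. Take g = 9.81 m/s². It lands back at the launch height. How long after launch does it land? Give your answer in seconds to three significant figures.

1.45 s

vₓ = 10.60 cos 42.0° = 7.877 m/s; v_y0 = 10.60 sin 42.0° = 7.093 m/s.
Time of flight on level ground: T = 2 v_y0 / g = 2 × 7.093 / 9.81 = 1.446 s.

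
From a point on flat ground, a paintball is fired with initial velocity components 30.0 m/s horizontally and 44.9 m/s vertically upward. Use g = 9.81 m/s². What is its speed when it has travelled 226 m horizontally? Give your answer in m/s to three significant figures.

41.7 m/s

x = vₓ t ⇒ t = 226/30.00 = 7.533 s.
Vertical velocity there: v_y = v_y0 − g t = 44.90 − 9.81 × 7.533 = −29.00 m/s.
Speed: √(vₓ² + v_y²) = √(30.00² + 29.00²) = 41.73 m/s.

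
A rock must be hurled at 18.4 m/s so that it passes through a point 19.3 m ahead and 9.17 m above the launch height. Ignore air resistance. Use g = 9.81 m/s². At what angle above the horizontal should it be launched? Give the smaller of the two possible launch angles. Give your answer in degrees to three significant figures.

Trajectory: y = x tanθ − g x² (1 + tan²θ)/(2v₀²). With x = 19.3, y = 9.17, v₀ = 18.4, g = 9.81:
5.397 tan²θ − 19.3 tanθ + (14.57) = 0.
tanθ = [19.3 ± √(19.3² − 4 × 5.397 × (14.57))] / (2 × 5.397) = (19.3 ± 7.619) / 10.79, giving tanθ = 1.082 or 2.494.
θ = 47.26° or 68.15°; the smaller is 47.26°.

47.3°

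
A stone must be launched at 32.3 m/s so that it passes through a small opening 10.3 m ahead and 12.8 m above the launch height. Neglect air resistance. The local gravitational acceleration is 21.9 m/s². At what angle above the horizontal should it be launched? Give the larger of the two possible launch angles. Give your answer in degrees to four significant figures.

82.51°

Trajectory: y = x tanθ − g x² (1 + tan²θ)/(2v₀²). With x = 10.3, y = 12.8, v₀ = 32.3, g = 21.9:
1.113 tan²θ − 10.3 tanθ + (13.91) = 0.
tanθ = [10.3 ± √(10.3² − 4 × 1.113 × (13.91))] / (2 × 1.113) = (10.3 ± 6.642) / 2.227, giving tanθ = 1.642 or 7.608.
θ = 58.67° or 82.51°; the larger is 82.51°.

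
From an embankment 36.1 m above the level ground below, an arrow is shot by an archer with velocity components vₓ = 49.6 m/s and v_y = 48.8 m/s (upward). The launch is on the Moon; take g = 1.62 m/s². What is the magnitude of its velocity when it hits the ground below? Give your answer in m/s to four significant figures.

70.42 m/s

Vertical motion (up positive, ground at y = 0): 0.8100 t² − (48.80) t − 36.1 = 0, so t = (48.80 + √(48.80² + 2·1.62·36.1)) / 1.62 = (48.80 + 49.98) / 1.62 = 60.98 s.
Vertical velocity at impact: v_y = v_y0 − g t = 48.80 − 1.62 × 60.98 = −49.98 m/s.
Speed: |v| = √(vₓ² + v_y²) = √(49.60² + 49.98²) = 70.42 m/s.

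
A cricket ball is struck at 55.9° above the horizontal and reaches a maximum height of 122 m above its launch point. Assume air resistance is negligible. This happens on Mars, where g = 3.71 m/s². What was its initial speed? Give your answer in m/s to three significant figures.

At the peak v_y = 0, so v_y0 = √(2gH) = √(2 × 3.71 × 122) = 30.09 m/s.
v_y0 = v₀ sin θ ⇒ v₀ = 30.09 / sin 55.9° = 36.33 m/s.

36.3 m/s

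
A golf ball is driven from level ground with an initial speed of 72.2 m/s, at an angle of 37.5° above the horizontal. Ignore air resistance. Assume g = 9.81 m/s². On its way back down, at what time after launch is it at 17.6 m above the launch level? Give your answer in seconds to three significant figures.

Components: vₓ = 72.20 cos 37.5° = 57.28 m/s, v_y0 = 72.20 sin 37.5° = 43.95 m/s.
Require v_y0 t − ½ g t² = 17.6, i.e. 4.905 t² − 43.95 t + 17.6 = 0.
t = [43.95 ± √(43.95² − 2·9.81·17.6)] / 9.81 = (43.95 ± 39.83) / 9.81, so t = 0.4201 s or t = 8.541 s.
The descending-branch root is 8.541 s.

8.54 s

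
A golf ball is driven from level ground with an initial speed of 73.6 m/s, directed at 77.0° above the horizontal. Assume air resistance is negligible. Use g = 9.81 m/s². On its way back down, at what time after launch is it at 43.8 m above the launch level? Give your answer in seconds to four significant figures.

13.98 s

Horizontal component vₓ = 73.60 cos 77.0° = 16.56 m/s; vertical v_y0 = 73.60 sin 77.0° = 71.71 m/s.
Set y = v_y0 t − ½ g t² = 43.8: 4.905 t² − 71.71 t + 43.8 = 0.
Quadratic formula: t = (71.71 ± √4283.5) / 9.81 = (71.71 ± 65.45) / 9.81 → t = 0.6387 s or 13.98 s.
The descending-branch root is 13.98 s.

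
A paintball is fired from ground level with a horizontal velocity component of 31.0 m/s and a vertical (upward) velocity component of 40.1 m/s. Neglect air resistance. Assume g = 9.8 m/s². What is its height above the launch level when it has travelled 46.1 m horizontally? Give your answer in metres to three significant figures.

48.8 m

x = vₓ t ⇒ t = 46.1/31.00 = 1.487 s.
Height: y = v_y0 t − ½ g t² = 40.10 × 1.487 − 4.900 × 1.487² = 59.63 − 10.84 = 48.80 m.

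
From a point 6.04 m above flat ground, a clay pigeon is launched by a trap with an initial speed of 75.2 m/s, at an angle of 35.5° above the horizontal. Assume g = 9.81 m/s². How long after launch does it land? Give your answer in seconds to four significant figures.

9.039 s

vₓ = 75.20 cos 35.5° = 61.22 m/s; v_y0 = 75.20 sin 35.5° = 43.67 m/s.
The projectile lands when y = 6.04 + (43.67) t − ½·9.81·t² = 0. Positive root: t = (43.67 + √(43.67² + 2·9.81·6.04)) / 9.81 = (43.67 + 45.01) / 9.81 = 9.039 s.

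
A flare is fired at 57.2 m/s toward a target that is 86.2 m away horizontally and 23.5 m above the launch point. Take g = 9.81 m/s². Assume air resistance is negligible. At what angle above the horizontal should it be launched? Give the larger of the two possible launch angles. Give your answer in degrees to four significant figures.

Trajectory: y = x tanθ − g x² (1 + tan²θ)/(2v₀²). With x = 86.2, y = 23.5, v₀ = 57.2, g = 9.81:
11.14 tan²θ − 86.2 tanθ + (34.64) = 0.
tanθ = [86.2 ± √(86.2² − 4 × 11.14 × (34.64))] / (2 × 11.14) = (86.2 ± 76.73) / 22.28, giving tanθ = 0.4252 or 7.313.
θ = 23.04° or 82.21°; the larger is 82.21°.

82.21°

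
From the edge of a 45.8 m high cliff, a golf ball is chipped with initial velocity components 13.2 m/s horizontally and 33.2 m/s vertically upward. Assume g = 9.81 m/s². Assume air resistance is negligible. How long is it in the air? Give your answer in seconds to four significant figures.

Vertical motion (up positive, ground at y = 0): 4.905 t² − (33.20) t − 45.8 = 0, so t = (33.20 + √(33.20² + 2·9.81·45.8)) / 9.81 = (33.20 + 44.73) / 9.81 = 7.944 s.

7.944 s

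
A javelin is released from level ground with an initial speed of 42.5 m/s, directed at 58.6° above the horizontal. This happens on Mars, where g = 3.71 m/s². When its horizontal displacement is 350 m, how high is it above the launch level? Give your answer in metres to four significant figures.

Components: vₓ = 42.50 cos 58.6° = 22.14 m/s, v_y0 = 42.50 sin 58.6° = 36.28 m/s.
At x = 350 m, t = x/vₓ = 350/22.14 = 15.81 s.
Height: y = v_y0 t − ½ g t² = 36.28 × 15.81 − 1.855 × 15.81² = 573.4 − 463.5 = 109.9 m.

109.9 m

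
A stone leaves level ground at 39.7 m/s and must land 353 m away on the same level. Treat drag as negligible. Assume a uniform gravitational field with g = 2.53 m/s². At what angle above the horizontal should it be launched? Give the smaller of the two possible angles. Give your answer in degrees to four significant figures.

17.26°

R = v₀² sin 2θ / g gives sin 2θ = gR/v₀² = 2.53·353/39.7² = 0.5666.
2θ = 34.52° or 180° − 34.52° = 145.5°, so θ = 17.26° or 72.74°.
The smaller angle is 17.26°.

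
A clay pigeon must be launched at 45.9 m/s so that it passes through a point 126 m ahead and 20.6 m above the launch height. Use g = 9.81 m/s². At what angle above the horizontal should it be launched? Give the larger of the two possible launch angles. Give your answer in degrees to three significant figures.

70.8°

Trajectory: y = x tanθ − g x² (1 + tan²θ)/(2v₀²). With x = 126, y = 20.6, v₀ = 45.9, g = 9.81:
36.96 tan²θ − 126 tanθ + (57.56) = 0.
tanθ = [126 ± √(126² − 4 × 36.96 × (57.56))] / (2 × 36.96) = (126 ± 85.82) / 73.92, giving tanθ = 0.5435 or 2.865.
θ = 28.52° or 70.76°; the larger is 70.76°.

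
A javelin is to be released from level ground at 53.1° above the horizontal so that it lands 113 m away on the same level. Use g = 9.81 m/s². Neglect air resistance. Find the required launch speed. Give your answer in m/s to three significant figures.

On level ground R = v₀² sin 2θ / g ⇒ v₀ = √(gR / sin 2θ).
v₀ = √(9.81 × 113 / sin 106.2°) = √(1109 / 0.9603) = √1154.4 = 33.98 m/s.

34.0 m/s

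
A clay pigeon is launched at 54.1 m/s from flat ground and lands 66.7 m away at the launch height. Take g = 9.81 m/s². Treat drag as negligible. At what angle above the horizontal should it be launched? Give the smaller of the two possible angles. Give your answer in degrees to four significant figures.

From R = (v₀²/g) sin 2θ: sin 2θ = 9.81 × 66.7 / 2926.8 = 0.2236.
2θ = 12.92° or 180° − 12.92° = 167.1°, so θ = 6.459° or 83.54°.
The smaller angle is 6.459°.

6.459°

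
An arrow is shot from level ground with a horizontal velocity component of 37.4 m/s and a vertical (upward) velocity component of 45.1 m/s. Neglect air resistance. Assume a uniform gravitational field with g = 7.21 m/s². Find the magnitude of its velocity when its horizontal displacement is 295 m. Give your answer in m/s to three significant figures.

39.2 m/s

x = vₓ t ⇒ t = 295/37.40 = 7.888 s.
Vertical velocity there: v_y = v_y0 − g t = 45.10 − 7.21 × 7.888 = −11.77 m/s.
Speed: √(vₓ² + v_y²) = √(37.40² + 11.77²) = 39.21 m/s.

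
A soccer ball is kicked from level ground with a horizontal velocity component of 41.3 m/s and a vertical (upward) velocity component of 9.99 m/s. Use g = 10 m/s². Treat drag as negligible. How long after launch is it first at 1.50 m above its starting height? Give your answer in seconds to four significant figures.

0.1635 s

Height y(t) = 9.990 t − 5.000 t² = 1.50 gives 5.000 t² − 9.990 t + 1.50 = 0.
Quadratic formula: t = (9.990 ± √69.800) / 10.0 = (9.990 ± 8.355) / 10.0 → t = 0.1635 s or 1.834 s.
The first (ascending) time is 0.1635 s.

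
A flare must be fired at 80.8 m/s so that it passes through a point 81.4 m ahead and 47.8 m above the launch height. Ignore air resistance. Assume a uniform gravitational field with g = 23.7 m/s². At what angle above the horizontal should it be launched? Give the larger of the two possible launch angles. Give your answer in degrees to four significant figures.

80.43°

Trajectory: y = x tanθ − g x² (1 + tan²θ)/(2v₀²). With x = 81.4, y = 47.8, v₀ = 80.8, g = 23.7:
12.03 tan²θ − 81.4 tanθ + (59.83) = 0.
tanθ = [81.4 ± √(81.4² − 4 × 12.03 × (59.83))] / (2 × 12.03) = (81.4 ± 61.22) / 24.05, giving tanθ = 0.8390 or 5.929.
θ = 40.00° or 80.43°; the larger is 80.43°.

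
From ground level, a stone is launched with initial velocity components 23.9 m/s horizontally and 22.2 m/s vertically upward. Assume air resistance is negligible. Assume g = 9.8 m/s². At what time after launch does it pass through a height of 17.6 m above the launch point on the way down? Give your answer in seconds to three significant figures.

Require v_y0 t − ½ g t² = 17.6, i.e. 4.900 t² − 22.20 t + 17.6 = 0.
t = [22.20 ± √(22.20² − 2·9.80·17.6)] / 9.80 = (22.20 ± 12.16) / 9.80, so t = 1.024 s or t = 3.506 s.
The descending-branch root is 3.506 s.

3.51 s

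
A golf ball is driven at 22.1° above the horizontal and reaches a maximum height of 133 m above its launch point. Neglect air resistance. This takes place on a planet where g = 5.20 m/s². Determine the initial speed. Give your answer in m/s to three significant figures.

98.9 m/s

At the peak v_y = 0, so v_y0 = √(2gH) = √(2 × 5.20 × 133) = 37.19 m/s.
v_y0 = v₀ sin θ ⇒ v₀ = 37.19 / sin 22.1° = 98.85 m/s.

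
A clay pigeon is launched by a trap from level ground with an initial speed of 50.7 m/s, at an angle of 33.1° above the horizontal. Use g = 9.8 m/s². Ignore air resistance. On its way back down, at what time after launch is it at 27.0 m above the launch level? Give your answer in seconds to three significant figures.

4.40 s

Horizontal component vₓ = 50.70 cos 33.1° = 42.47 m/s; vertical v_y0 = 50.70 sin 33.1° = 27.69 m/s.
Require v_y0 t − ½ g t² = 27.0, i.e. 4.900 t² − 27.69 t + 27.0 = 0.
t = [27.69 ± √(27.69² − 2·9.80·27.0)] / 9.80 = (27.69 ± 15.41) / 9.80, so t = 1.253 s or t = 4.397 s.
The descending-branch root is 4.397 s.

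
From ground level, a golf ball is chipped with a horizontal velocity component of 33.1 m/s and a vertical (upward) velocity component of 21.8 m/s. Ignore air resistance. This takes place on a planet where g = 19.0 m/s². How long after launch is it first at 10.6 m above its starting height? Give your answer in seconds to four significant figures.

Require v_y0 t − ½ g t² = 10.6, i.e. 9.500 t² − 21.80 t + 10.6 = 0.
t = [21.80 ± √(21.80² − 2·19.0·10.6)] / 19.0 = (21.80 ± 8.511) / 19.0, so t = 0.6994 s or t = 1.595 s.
The first (ascending) time is 0.6994 s.

0.6994 s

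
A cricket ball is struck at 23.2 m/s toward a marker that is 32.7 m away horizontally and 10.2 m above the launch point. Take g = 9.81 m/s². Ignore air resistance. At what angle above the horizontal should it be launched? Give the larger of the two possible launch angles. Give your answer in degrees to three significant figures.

Trajectory: y = x tanθ − g x² (1 + tan²θ)/(2v₀²). With x = 32.7, y = 10.2, v₀ = 23.2, g = 9.81:
9.744 tan²θ − 32.7 tanθ + (19.94) = 0.
tanθ = [32.7 ± √(32.7² − 4 × 9.744 × (19.94))] / (2 × 9.744) = (32.7 ± 17.08) / 19.49, giving tanθ = 0.8012 or 2.555.
θ = 38.70° or 68.62°; the larger is 68.62°.

68.6°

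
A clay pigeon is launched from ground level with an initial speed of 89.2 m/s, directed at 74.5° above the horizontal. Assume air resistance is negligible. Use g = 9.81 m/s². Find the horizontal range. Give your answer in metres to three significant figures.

418 m

Horizontal component vₓ = 89.20 cos 74.5° = 23.84 m/s; vertical v_y0 = 89.20 sin 74.5° = 85.96 m/s.
Time aloft: T = 2 v_y0 / g = 2 × 85.96 / 9.81 = 17.52 s.
Range: R = vₓ T = 23.84 × 17.52 = 417.7 m.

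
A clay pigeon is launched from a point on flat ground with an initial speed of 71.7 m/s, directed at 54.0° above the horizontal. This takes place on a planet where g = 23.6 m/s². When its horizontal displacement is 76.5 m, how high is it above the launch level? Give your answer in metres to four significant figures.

66.41 m

vₓ = 71.70 cos 54.0° = 42.14 m/s; v_y0 = 71.70 sin 54.0° = 58.01 m/s.
x = vₓ t ⇒ t = 76.5/42.14 = 1.815 s.
Height: y = v_y0 t − ½ g t² = 58.01 × 1.815 − 11.80 × 1.815² = 105.3 − 38.88 = 66.41 m.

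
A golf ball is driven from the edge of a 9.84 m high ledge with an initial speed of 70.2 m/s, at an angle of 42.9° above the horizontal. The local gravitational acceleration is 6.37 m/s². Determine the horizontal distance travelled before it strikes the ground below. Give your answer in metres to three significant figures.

Horizontal component vₓ = 70.20 cos 42.9° = 51.42 m/s; vertical v_y0 = 70.20 sin 42.9° = 47.79 m/s.
The projectile lands when y = 9.84 + (47.79) t − ½·6.37·t² = 0. Positive root: t = (47.79 + √(47.79² + 2·6.37·9.84)) / 6.37 = (47.79 + 49.08) / 6.37 = 15.21 s.
Horizontal distance: R = vₓ t = 51.42 × 15.21 = 782.0 m.

782 m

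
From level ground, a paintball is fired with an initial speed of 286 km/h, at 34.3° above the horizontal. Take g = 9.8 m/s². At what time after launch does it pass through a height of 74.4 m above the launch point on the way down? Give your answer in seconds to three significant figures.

Convert: 286 km/h = 286/3.6 = 79.44 m/s.
Resolve: vₓ = 79.44 cos 34.3° = 65.63 m/s and v_y0 = 79.44 sin 34.3° = 44.77 m/s.
Set y = v_y0 t − ½ g t² = 74.4: 4.900 t² − 44.77 t + 74.4 = 0.
t = [44.77 ± √(44.77² − 2·9.80·74.4)] / 9.80 = (44.77 ± 23.37) / 9.80, so t = 2.184 s or t = 6.953 s.
The descending-branch root is 6.953 s.

6.95 s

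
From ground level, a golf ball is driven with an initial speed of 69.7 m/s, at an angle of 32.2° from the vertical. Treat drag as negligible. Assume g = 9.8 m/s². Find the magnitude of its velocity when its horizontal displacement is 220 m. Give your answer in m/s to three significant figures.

Horizontal component vₓ = 69.70 sin 32.2° = 37.14 m/s; vertical v_y0 = 69.70 cos 32.2° = 58.98 m/s.
x = vₓ t ⇒ t = 220/37.14 = 5.923 s.
Vertical velocity there: v_y = v_y0 − g t = 58.98 − 9.80 × 5.923 = 0.9314 m/s.
Speed: √(vₓ² + v_y²) = √(37.14² + 0.9314²) = 37.15 m/s.

37.2 m/s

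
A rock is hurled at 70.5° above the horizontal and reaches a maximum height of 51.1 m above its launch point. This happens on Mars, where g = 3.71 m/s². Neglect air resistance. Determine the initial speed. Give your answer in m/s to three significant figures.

At the peak v_y = 0, so v_y0 = √(2gH) = √(2 × 3.71 × 51.1) = 19.47 m/s.
v_y0 = v₀ sin θ ⇒ v₀ = 19.47 / sin 70.5° = 20.66 m/s.

20.7 m/s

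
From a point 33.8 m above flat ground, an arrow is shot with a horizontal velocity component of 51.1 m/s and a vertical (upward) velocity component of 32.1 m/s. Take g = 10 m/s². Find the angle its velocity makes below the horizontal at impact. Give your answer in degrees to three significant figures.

39.0°

The projectile lands when y = 33.8 + (32.10) t − ½·10.0·t² = 0. Positive root: t = (32.10 + √(32.10² + 2·10.0·33.8)) / 10.0 = (32.10 + 41.31) / 10.0 = 7.341 s.
At impact: v_y = v_y0 − g t = −41.31 m/s; vₓ = 51.10 m/s.
Angle below horizontal: arctan(|v_y|/vₓ) = arctan(41.31/51.10) = 38.95°.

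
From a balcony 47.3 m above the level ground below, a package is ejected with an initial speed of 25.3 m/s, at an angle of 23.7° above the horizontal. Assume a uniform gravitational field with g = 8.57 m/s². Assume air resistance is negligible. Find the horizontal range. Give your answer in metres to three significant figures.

109 m

Resolve: vₓ = 25.30 cos 23.7° = 23.17 m/s and v_y0 = 25.30 sin 23.7° = 10.17 m/s.
The projectile lands when y = 47.3 + (10.17) t − ½·8.57·t² = 0. Positive root: t = (10.17 + √(10.17² + 2·8.57·47.3)) / 8.57 = (10.17 + 30.23) / 8.57 = 4.715 s.
Horizontal distance: R = vₓ t = 23.17 × 4.715 = 109.2 m.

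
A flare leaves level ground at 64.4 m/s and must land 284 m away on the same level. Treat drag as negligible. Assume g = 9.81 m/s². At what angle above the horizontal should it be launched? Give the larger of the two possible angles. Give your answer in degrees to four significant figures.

68.90°

From R = (v₀²/g) sin 2θ: sin 2θ = 9.81 × 284 / 4147.4 = 0.6718.
2θ = 42.20° or 180° − 42.20° = 137.8°, so θ = 21.10° or 68.90°.
The larger angle is 68.90°.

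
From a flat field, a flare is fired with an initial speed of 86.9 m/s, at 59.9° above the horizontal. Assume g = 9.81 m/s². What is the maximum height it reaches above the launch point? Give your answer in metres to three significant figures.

288 m

Components: vₓ = 86.90 cos 59.9° = 43.58 m/s, v_y0 = 86.90 sin 59.9° = 75.18 m/s.
Maximum height: H = v_y0² / (2g) = 75.18² / (2 × 9.81) = 288.1 m.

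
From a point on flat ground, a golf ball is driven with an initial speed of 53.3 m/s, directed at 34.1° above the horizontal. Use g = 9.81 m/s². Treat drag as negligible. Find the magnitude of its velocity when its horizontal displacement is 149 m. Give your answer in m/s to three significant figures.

44.3 m/s

Horizontal component vₓ = 53.30 cos 34.1° = 44.14 m/s; vertical v_y0 = 53.30 sin 34.1° = 29.88 m/s.
Time to reach x = 149 m: t = x/vₓ = 149/44.14 = 3.376 s.
Vertical velocity there: v_y = v_y0 − g t = 29.88 − 9.81 × 3.376 = −3.236 m/s.
Speed: √(vₓ² + v_y²) = √(44.14² + 3.236²) = 44.25 m/s.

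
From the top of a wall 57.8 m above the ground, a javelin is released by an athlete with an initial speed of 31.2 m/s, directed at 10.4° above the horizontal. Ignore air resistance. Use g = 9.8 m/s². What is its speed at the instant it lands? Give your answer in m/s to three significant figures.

Horizontal component vₓ = 31.20 cos 10.4° = 30.69 m/s; vertical v_y0 = 31.20 sin 10.4° = 5.632 m/s.
The projectile lands when y = 57.8 + (5.632) t − ½·9.80·t² = 0. Positive root: t = (5.632 + √(5.632² + 2·9.80·57.8)) / 9.80 = (5.632 + 34.13) / 9.80 = 4.057 s.
Vertical velocity at impact: v_y = v_y0 − g t = 5.632 − 9.80 × 4.057 = −34.13 m/s.
Speed: |v| = √(vₓ² + v_y²) = √(30.69² + 34.13²) = 45.89 m/s.

45.9 m/s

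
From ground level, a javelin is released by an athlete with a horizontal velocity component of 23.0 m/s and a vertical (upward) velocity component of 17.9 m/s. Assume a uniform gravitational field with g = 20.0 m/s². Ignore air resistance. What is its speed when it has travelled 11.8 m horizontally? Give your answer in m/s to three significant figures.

24.2 m/s

x = vₓ t ⇒ t = 11.8/23.00 = 0.5130 s.
Vertical velocity there: v_y = v_y0 − g t = 17.90 − 20.0 × 0.5130 = 7.639 m/s.
Speed: √(vₓ² + v_y²) = √(23.00² + 7.639²) = 24.24 m/s.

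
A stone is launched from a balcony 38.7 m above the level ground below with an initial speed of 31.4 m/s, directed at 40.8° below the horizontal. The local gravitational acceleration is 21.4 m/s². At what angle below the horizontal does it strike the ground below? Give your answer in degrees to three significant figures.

62.5°

Horizontal component vₓ = 31.40 cos 40.8° = 23.77 m/s; vertical v_y0 = −20.52 m/s (downward).
With up positive and y = 0 at the ground: y(t) = 38.7 + (−20.52) t − 10.70 t². Setting y = 0 and taking the positive root: t = [−20.52 + √(20.52² + 2·21.4·38.7)] / 21.4 = (−20.52 + 45.58) / 21.4 = 1.171 s.
At impact: v_y = v_y0 − g t = −45.58 m/s; vₓ = 23.77 m/s.
Angle below horizontal: arctan(|v_y|/vₓ) = arctan(45.58/23.77) = 62.46°.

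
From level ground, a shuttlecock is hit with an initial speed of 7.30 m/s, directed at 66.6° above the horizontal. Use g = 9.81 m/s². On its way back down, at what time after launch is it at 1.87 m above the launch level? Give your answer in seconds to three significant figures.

0.975 s

Horizontal component vₓ = 7.300 cos 66.6° = 2.899 m/s; vertical v_y0 = 7.300 sin 66.6° = 6.700 m/s.
Require v_y0 t − ½ g t² = 1.87, i.e. 4.905 t² − 6.700 t + 1.87 = 0.
Quadratic formula: t = (6.700 ± √8.1954) / 9.81 = (6.700 ± 2.863) / 9.81 → t = 0.3911 s or 0.9748 s.
The descending-branch root is 0.9748 s.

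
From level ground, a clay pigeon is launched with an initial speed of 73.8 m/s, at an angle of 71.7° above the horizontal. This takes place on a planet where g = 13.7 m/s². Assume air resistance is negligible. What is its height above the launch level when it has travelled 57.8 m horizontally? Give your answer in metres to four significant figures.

Components: vₓ = 73.80 cos 71.7° = 23.17 m/s, v_y0 = 73.80 sin 71.7° = 70.07 m/s.
x = vₓ t ⇒ t = 57.8/23.17 = 2.494 s.
Height: y = v_y0 t − ½ g t² = 70.07 × 2.494 − 6.850 × 2.494² = 174.8 − 42.62 = 132.2 m.

132.2 m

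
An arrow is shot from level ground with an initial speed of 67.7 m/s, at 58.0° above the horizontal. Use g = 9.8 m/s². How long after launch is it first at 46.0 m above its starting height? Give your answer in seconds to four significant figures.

0.8651 s

Resolve: vₓ = 67.70 cos 58.0° = 35.88 m/s and v_y0 = 67.70 sin 58.0° = 57.41 m/s.
Require v_y0 t − ½ g t² = 46.0, i.e. 4.900 t² − 57.41 t + 46.0 = 0.
Quadratic formula: t = (57.41 ± √2394.6) / 9.80 = (57.41 ± 48.94) / 9.80 → t = 0.8651 s or 10.85 s.
The first (ascending) time is 0.8651 s.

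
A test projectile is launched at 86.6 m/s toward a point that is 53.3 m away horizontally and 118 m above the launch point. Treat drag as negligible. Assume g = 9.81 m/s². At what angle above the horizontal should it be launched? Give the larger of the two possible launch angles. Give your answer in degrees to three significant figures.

87.8°

Trajectory: y = x tanθ − g x² (1 + tan²θ)/(2v₀²). With x = 53.3, y = 118, v₀ = 86.6, g = 9.81:
1.858 tan²θ − 53.3 tanθ + (119.9) = 0.
tanθ = [53.3 ± √(53.3² − 4 × 1.858 × (119.9))] / (2 × 1.858) = (53.3 ± 44.16) / 3.716, giving tanθ = 2.460 or 26.23.
θ = 67.88° or 87.82°; the larger is 87.82°.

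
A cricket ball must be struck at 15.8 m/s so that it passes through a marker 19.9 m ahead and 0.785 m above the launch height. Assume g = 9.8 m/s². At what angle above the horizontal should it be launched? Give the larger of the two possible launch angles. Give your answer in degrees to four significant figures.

63.59°

Trajectory: y = x tanθ − g x² (1 + tan²θ)/(2v₀²). With x = 19.9, y = 0.785, v₀ = 15.8, g = 9.80:
7.773 tan²θ − 19.9 tanθ + (8.558) = 0.
tanθ = [19.9 ± √(19.9² − 4 × 7.773 × (8.558))] / (2 × 7.773) = (19.9 ± 11.40) / 15.55, giving tanθ = 0.5469 or 2.013.
θ = 28.67° or 63.59°; the larger is 63.59°.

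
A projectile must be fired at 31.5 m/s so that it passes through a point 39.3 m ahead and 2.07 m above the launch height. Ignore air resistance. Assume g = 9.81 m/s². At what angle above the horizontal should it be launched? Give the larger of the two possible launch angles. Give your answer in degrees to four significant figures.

78.44°

Trajectory: y = x tanθ − g x² (1 + tan²θ)/(2v₀²). With x = 39.3, y = 2.07, v₀ = 31.5, g = 9.81:
7.635 tan²θ − 39.3 tanθ + (9.705) = 0.
tanθ = [39.3 ± √(39.3² − 4 × 7.635 × (9.705))] / (2 × 7.635) = (39.3 ± 35.33) / 15.27, giving tanθ = 0.2601 or 4.887.
θ = 14.58° or 78.44°; the larger is 78.44°.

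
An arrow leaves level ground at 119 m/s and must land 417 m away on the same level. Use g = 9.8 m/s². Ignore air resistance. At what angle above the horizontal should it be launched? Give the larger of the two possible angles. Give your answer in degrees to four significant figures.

Level-ground range R = v₀² sin(2θ)/g ⇒ sin(2θ) = gR/v₀² = 9.80 × 417 / 119² = 0.2886.
2θ = 16.77° or 180° − 16.77° = 163.2°, so θ = 8.387° or 81.61°.
The larger angle is 81.61°.

81.61°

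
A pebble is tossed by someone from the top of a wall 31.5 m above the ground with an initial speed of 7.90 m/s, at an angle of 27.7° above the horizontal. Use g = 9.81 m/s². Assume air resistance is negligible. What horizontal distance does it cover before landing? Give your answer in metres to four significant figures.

20.54 m

vₓ = 7.900 cos 27.7° = 6.995 m/s; v_y0 = 7.900 sin 27.7° = 3.672 m/s.
The projectile lands when y = 31.5 + (3.672) t − ½·9.81·t² = 0. Positive root: t = (3.672 + √(3.672² + 2·9.81·31.5)) / 9.81 = (3.672 + 25.13) / 9.81 = 2.936 s.
Horizontal distance: R = vₓ t = 6.995 × 2.936 = 20.54 m.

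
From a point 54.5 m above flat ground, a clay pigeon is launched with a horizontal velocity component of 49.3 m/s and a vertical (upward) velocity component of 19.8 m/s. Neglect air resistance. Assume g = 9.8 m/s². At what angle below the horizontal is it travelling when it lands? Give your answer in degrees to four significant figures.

The projectile lands when y = 54.5 + (19.80) t − ½·9.80·t² = 0. Positive root: t = (19.80 + √(19.80² + 2·9.80·54.5)) / 9.80 = (19.80 + 38.21) / 9.80 = 5.920 s.
At impact: v_y = v_y0 − g t = −38.21 m/s; vₓ = 49.30 m/s.
Angle below horizontal: arctan(|v_y|/vₓ) = arctan(38.21/49.30) = 37.78°.

37.78°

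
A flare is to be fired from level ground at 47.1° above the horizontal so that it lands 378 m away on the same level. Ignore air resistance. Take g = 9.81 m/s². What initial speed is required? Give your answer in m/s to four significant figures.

On level ground R = v₀² sin 2θ / g ⇒ v₀ = √(gR / sin 2θ).
v₀ = √(9.81 × 378 / sin 94.20°) = √(3708 / 0.9973) = √3718.2 = 60.98 m/s.

60.98 m/s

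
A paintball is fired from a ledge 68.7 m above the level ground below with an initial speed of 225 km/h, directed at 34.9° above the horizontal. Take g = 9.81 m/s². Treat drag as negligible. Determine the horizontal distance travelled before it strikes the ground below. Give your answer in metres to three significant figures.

Convert: 225 km/h = 225/3.6 = 62.50 m/s.
Components: vₓ = 62.50 cos 34.9° = 51.26 m/s, v_y0 = 62.50 sin 34.9° = 35.76 m/s.
Vertical motion (up positive, ground at y = 0): 4.905 t² − (35.76) t − 68.7 = 0, so t = (35.76 + √(35.76² + 2·9.81·68.7)) / 9.81 = (35.76 + 51.25) / 9.81 = 8.869 s.
Horizontal distance: R = vₓ t = 51.26 × 8.869 = 454.6 m.

455 m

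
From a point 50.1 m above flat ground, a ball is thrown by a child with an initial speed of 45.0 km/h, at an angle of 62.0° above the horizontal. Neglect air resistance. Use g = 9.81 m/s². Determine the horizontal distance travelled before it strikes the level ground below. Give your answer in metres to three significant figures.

26.5 m

Convert: 45.0 km/h = 45.0/3.6 = 12.50 m/s.
Resolve: vₓ = 12.50 cos 62.0° = 5.868 m/s and v_y0 = 12.50 sin 62.0° = 11.04 m/s.
Vertical motion (up positive, ground at y = 0): 4.905 t² − (11.04) t − 50.1 = 0, so t = (11.04 + √(11.04² + 2·9.81·50.1)) / 9.81 = (11.04 + 33.24) / 9.81 = 4.513 s.
Horizontal distance: R = vₓ t = 5.868 × 4.513 = 26.49 m.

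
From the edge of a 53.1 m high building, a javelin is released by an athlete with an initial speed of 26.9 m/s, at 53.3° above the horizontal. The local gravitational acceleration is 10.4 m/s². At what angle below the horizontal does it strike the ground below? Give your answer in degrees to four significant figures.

67.91°

Components: vₓ = 26.90 cos 53.3° = 16.08 m/s, v_y0 = 26.90 sin 53.3° = 21.57 m/s.
With up positive and y = 0 at the ground: y(t) = 53.1 + (21.57) t − 5.200 t². Setting y = 0 and taking the positive root: t = [21.57 + √(21.57² + 2·10.4·53.1)] / 10.4 = (21.57 + 39.62) / 10.4 = 5.883 s.
At impact: v_y = v_y0 − g t = −39.62 m/s; vₓ = 16.08 m/s.
Angle below horizontal: arctan(|v_y|/vₓ) = arctan(39.62/16.08) = 67.91°.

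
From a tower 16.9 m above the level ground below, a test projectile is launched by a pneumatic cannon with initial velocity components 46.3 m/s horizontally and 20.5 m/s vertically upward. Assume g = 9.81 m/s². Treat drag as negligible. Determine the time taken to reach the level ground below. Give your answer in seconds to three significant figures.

4.88 s

The projectile lands when y = 16.9 + (20.50) t − ½·9.81·t² = 0. Positive root: t = (20.50 + √(20.50² + 2·9.81·16.9)) / 9.81 = (20.50 + 27.42) / 9.81 = 4.885 s.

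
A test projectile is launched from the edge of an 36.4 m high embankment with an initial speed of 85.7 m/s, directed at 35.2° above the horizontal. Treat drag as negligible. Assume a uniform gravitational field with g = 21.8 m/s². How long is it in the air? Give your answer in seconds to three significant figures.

Components: vₓ = 85.70 cos 35.2° = 70.03 m/s, v_y0 = 85.70 sin 35.2° = 49.40 m/s.
Vertical motion (up positive, ground at y = 0): 10.90 t² − (49.40) t − 36.4 = 0, so t = (49.40 + √(49.40² + 2·21.8·36.4)) / 21.8 = (49.40 + 63.46) / 21.8 = 5.177 s.

5.18 s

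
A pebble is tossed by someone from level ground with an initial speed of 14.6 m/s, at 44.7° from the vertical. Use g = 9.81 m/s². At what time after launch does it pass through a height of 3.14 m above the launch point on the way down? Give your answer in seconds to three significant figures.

1.75 s

vₓ = 14.60 sin 44.7° = 10.27 m/s; v_y0 = 14.60 cos 44.7° = 10.38 m/s.
Set y = v_y0 t − ½ g t² = 3.14: 4.905 t² − 10.38 t + 3.14 = 0.
t = [10.38 ± √(10.38² − 2·9.81·3.14)] / 9.81 = (10.38 ± 6.789) / 9.81, so t = 0.3658 s or t = 1.750 s.
The descending-branch root is 1.750 s.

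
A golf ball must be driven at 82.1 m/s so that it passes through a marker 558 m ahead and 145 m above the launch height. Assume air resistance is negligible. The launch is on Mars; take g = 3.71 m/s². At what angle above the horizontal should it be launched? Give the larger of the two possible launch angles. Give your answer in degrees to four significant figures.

Trajectory: y = x tanθ − g x² (1 + tan²θ)/(2v₀²). With x = 558, y = 145, v₀ = 82.1, g = 3.71:
85.69 tan²θ − 558 tanθ + (230.7) = 0.
tanθ = [558 ± √(558² − 4 × 85.69 × (230.7))] / (2 × 85.69) = (558 ± 482.0) / 171.4, giving tanθ = 0.4436 or 6.068.
θ = 23.92° or 80.64°; the larger is 80.64°.

80.64°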